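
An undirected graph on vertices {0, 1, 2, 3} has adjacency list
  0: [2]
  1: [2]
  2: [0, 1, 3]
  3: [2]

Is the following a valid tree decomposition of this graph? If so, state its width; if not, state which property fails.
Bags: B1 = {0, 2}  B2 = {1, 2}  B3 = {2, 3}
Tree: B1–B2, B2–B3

Yes; width 1.

Checking the three conditions: (i) the bags cover all of {0, 1, 2, 3}; (ii) for each edge, some bag contains both endpoints; (iii) the bags containing any fixed vertex form a subtree. All hold, so the decomposition is valid with width 2 − 1 = 1.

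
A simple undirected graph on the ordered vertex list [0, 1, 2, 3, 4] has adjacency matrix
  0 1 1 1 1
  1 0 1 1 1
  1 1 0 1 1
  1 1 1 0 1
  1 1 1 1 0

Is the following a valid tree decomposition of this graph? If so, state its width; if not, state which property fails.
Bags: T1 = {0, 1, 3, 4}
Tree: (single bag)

No — vertex 2 appears in no bag.

A tree decomposition must satisfy three properties: every vertex lies in some bag; for every edge, both endpoints lie together in some bag; and for every vertex, the bags containing it form a connected subtree. Here vertex 2 appears in no bag, so the decomposition is invalid.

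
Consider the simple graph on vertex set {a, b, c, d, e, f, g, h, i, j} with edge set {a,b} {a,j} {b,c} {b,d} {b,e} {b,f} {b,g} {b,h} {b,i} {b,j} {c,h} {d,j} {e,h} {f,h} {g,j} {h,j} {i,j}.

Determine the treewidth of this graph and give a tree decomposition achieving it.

Each bag holds 3 vertices, so the decomposition has width 2, which upper-bounds the treewidth. Conversely, {b, d, j} is a clique of size 3, and the vertices of any clique must share a bag in every tree decomposition; so some bag has ≥ 3 vertices and tw(G) ≥ 2. The upper and lower bounds meet at 2, so that is the treewidth.

Treewidth 2.
One optimal decomposition is:
Bags: B1 = {b, h, j}  B2 = {b, d, j}  B3 = {b, e, h}  B4 = {a, b, j}  B5 = {b, g, j}  B6 = {b, i, j}  B7 = {b, f, h}  B8 = {b, c, h}
Tree: B1–B2, B1–B3, B2–B4, B4–B5, B4–B6, B3–B7, B3–B8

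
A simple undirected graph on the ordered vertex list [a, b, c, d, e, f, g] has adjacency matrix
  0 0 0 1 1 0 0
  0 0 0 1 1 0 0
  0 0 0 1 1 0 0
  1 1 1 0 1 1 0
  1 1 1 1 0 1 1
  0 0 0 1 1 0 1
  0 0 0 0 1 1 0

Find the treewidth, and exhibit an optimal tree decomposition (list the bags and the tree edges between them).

Treewidth 2.
One such decomposition:
Bags: B1 = {c, d, e}  B2 = {d, e, f}  B3 = {e, f, g}  B4 = {a, d, e}  B5 = {b, d, e}
Tree: B1–B2, B2–B3, B1–B4, B1–B5

Every bag has size at most 3, so the width is 3 − 1 = 2 and tw(G) ≤ 2. Conversely, {d, e, f} is a clique of size 3, and the vertices of any clique must share a bag in every tree decomposition; so some bag has ≥ 3 vertices and tw(G) ≥ 2. Hence tw(G) = 2 exactly.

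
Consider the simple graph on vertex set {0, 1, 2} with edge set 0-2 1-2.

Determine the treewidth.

A width-1 tree decomposition is:
Bags: B1 = {0, 2}  B2 = {1, 2}
Tree: B1–B2
Every bag has size at most 2, so the width is 2 − 1 = 1 and tw(G) ≤ 1. Any graph with an edge has treewidth ≥ 1, and G has the edge 0–2. Combining the bounds, tw(G) = 1.

1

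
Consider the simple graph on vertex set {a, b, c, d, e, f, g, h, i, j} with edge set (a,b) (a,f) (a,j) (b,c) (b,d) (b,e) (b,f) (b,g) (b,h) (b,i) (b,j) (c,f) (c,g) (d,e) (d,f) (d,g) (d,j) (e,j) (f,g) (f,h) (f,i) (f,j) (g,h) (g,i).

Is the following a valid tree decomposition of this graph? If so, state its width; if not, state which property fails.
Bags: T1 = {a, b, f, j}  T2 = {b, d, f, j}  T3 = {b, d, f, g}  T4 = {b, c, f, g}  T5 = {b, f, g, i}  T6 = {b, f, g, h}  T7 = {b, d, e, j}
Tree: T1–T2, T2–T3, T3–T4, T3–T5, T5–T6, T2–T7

Vertex coverage: the bags together contain {a, b, c, d, e, f, g, h, i, j}, the full vertex set. Edge coverage: each edge of G has both endpoints in at least one bag. Running intersection: for every vertex, the bags containing it form a connected subtree. All three properties hold, so this is a valid tree decomposition of width max|bag| − 1 = 3, and hence tw(G) ≤ 3.

Yes; width 3.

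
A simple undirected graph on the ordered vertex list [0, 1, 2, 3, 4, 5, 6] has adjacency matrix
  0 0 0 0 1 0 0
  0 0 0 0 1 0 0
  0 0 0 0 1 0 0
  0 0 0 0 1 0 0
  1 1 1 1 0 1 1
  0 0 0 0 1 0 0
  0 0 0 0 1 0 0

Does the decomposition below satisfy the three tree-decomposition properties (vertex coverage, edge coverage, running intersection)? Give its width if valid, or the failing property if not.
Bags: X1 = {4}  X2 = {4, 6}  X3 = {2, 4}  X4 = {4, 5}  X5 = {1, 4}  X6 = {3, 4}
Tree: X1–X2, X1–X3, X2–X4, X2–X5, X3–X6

A tree decomposition must satisfy three properties: every vertex lies in some bag; for every edge, both endpoints lie together in some bag; and for every vertex, the bags containing it form a connected subtree. Here vertex 0 appears in no bag, so the decomposition is invalid.

No — vertex 0 appears in no bag.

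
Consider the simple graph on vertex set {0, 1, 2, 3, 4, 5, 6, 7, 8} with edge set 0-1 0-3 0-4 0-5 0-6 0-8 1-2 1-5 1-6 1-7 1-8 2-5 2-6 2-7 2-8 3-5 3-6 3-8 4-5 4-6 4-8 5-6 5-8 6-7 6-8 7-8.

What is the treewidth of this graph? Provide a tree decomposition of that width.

The largest bag has 5 vertices, giving width 4; this decomposition certifies tw(G) ≤ 4. Conversely, {0, 1, 5, 6, 8} is a clique of size 5, and the vertices of any clique must share a bag in every tree decomposition; so some bag has ≥ 5 vertices and tw(G) ≥ 4. Therefore the treewidth is 4.

Treewidth 4.
One optimal decomposition is:
Bags: B1 = {1, 2, 5, 6, 8}  B2 = {0, 1, 5, 6, 8}  B3 = {0, 3, 5, 6, 8}  B4 = {0, 4, 5, 6, 8}  B5 = {1, 2, 6, 7, 8}
Tree: B1–B2, B2–B3, B2–B4, B1–B5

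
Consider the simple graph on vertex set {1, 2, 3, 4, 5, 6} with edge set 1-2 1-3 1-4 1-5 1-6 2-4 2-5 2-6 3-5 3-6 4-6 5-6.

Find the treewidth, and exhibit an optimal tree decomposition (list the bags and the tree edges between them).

Each bag holds 4 vertices, so the decomposition has width 3, which upper-bounds the treewidth. For the lower bound, the 4 vertices {1, 2, 4, 6} are pairwise adjacent, and any tree decomposition puts a clique entirely inside one bag — forcing width ≥ 3. Therefore the treewidth is 3.

Treewidth 3.
One such decomposition:
Bags: B1 = {1, 2, 5, 6}  B2 = {1, 2, 4, 6}  B3 = {1, 3, 5, 6}
Tree: B1–B2, B1–B3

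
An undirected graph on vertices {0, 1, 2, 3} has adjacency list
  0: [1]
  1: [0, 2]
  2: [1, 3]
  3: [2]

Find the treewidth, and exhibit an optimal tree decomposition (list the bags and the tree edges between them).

Every bag has size at most 2, so the width is 2 − 1 = 1 and tw(G) ≤ 1. Since G has at least one edge (e.g. 0–1), it is not an edgeless graph, so tw(G) ≥ 1. The upper and lower bounds meet at 1, so that is the treewidth.

Treewidth 1.
One optimal decomposition is:
Bags: B1 = {0, 1}  B2 = {1, 2}  B3 = {2, 3}
Tree: B1–B2, B2–B3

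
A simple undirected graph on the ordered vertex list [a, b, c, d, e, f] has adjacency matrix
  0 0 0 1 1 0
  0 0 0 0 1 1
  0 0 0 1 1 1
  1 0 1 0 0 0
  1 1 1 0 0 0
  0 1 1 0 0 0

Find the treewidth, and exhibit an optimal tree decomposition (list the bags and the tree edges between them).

Treewidth 2.
Bags: B1 = {b, e, f}  B2 = {c, e, f}  B3 = {a, c, e}  B4 = {a, c, d}
Tree: B1–B2, B2–B3, B3–B4

The largest bag has 3 vertices, giving width 2; this decomposition certifies tw(G) ≤ 2. The edges b–f–c–e–b form a cycle, so G is not a tree and its treewidth is at least 2. Hence tw(G) = 2 exactly.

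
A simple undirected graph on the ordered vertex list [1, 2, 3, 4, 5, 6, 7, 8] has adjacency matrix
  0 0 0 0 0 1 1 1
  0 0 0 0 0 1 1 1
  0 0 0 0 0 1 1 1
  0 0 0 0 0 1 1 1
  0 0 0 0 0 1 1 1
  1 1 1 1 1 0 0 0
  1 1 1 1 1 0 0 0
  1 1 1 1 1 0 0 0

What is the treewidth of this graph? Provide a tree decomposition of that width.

Treewidth 3.
One optimal decomposition is:
Bags: B1 = {3, 6, 7, 8}  B2 = {1, 6, 7, 8}  B3 = {4, 6, 7, 8}  B4 = {5, 6, 7, 8}  B5 = {2, 6, 7, 8}
Tree: B1–B2, B2–B3, B3–B4, B4–B5

Each bag holds 4 vertices, so the decomposition has width 3, which upper-bounds the treewidth. For the lower bound: the 4 vertex sets {3,8}, {1,6}, {7}, {4} are disjoint, each induces a connected subgraph, and every pair is joined by at least one edge of G. Contracting each set to a single vertex therefore yields K_{4} as a minor, and since treewidth is minor-monotone, tw(G) ≥ tw(K_{4}) = 3. Hence tw(G) = 3 exactly.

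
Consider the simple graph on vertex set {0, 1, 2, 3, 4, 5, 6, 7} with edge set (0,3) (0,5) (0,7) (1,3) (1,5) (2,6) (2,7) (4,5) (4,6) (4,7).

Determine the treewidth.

2

A width-2 tree decomposition is:
Bags: B1 = {1, 3, 5}  B2 = {0, 3, 5}  B3 = {0, 4, 5}  B4 = {0, 4, 7}  B5 = {4, 6, 7}  B6 = {2, 6, 7}
Tree: B1–B2, B2–B3, B3–B4, B4–B5, B5–B6
Every bag has size at most 3, so the width is 3 − 1 = 2 and tw(G) ≤ 2. The edges 1–3–0–5–1 form a cycle, so G is not a tree and its treewidth is at least 2. Hence tw(G) = 2 exactly.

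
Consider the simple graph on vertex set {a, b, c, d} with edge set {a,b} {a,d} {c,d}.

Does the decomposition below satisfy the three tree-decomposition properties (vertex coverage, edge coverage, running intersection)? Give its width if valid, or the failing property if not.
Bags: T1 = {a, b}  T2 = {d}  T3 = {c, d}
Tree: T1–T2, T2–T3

A tree decomposition must satisfy three properties: every vertex lies in some bag; for every edge, both endpoints lie together in some bag; and for every vertex, the bags containing it form a connected subtree. Here edge (a,d) lies in no bag, so the decomposition is invalid.

No — edge (a,d) lies in no bag.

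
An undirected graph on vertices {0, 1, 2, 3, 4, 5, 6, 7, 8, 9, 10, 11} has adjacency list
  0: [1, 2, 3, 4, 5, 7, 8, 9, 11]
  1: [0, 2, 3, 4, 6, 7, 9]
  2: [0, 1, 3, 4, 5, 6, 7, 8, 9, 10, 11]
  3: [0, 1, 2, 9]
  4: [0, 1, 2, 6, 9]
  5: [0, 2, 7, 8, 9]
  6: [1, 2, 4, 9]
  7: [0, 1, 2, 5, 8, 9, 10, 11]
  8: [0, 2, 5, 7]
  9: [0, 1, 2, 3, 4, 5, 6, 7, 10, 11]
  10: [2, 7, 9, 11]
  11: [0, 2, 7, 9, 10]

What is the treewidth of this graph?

A width-4 tree decomposition is:
Bags: B1 = {0, 2, 7, 9, 11}  B2 = {0, 1, 2, 7, 9}  B3 = {0, 1, 2, 4, 9}  B4 = {0, 2, 5, 7, 9}  B5 = {1, 2, 4, 6, 9}  B6 = {0, 2, 5, 7, 8}  B7 = {2, 7, 9, 10, 11}  B8 = {0, 1, 2, 3, 9}
Tree: B1–B2, B2–B3, B2–B4, B3–B5, B4–B6, B1–B7, B3–B8
Each bag holds 5 vertices, so the decomposition has width 4, which upper-bounds the treewidth. On the other hand G contains the 5-clique {0, 2, 5, 7, 8}. A clique must lie in a single bag of any decomposition, so no decomposition can have width below 4. Therefore the treewidth is 4.

4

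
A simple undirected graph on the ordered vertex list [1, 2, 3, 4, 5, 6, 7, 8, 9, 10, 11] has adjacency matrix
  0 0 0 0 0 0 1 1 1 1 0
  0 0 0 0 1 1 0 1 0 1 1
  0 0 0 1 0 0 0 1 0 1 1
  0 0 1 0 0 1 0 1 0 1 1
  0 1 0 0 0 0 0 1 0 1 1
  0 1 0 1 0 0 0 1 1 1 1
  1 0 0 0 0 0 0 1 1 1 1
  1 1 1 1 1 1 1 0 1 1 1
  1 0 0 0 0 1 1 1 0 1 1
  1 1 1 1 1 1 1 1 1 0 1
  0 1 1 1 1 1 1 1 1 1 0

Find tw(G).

A width-4 tree decomposition is:
Bags: B1 = {7, 8, 9, 10, 11}  B2 = {1, 7, 8, 9, 10}  B3 = {6, 8, 9, 10, 11}  B4 = {4, 6, 8, 10, 11}  B5 = {2, 6, 8, 10, 11}  B6 = {3, 4, 8, 10, 11}  B7 = {2, 5, 8, 10, 11}
Tree: B1–B2, B1–B3, B3–B4, B3–B5, B4–B6, B5–B7
The largest bag has 5 vertices, giving width 4; this decomposition certifies tw(G) ≤ 4. For the lower bound, the 5 vertices {1, 7, 8, 9, 10} are pairwise adjacent, and any tree decomposition puts a clique entirely inside one bag — forcing width ≥ 4. Hence tw(G) = 4 exactly.

4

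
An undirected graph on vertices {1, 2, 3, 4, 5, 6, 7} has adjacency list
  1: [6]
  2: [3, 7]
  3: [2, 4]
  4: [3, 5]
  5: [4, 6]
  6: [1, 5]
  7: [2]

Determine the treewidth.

1

A width-1 tree decomposition is:
Bags: B1 = {1, 6}  B2 = {5, 6}  B3 = {4, 5}  B4 = {3, 4}  B5 = {2, 3}  B6 = {2, 7}
Tree: B1–B2, B2–B3, B3–B4, B4–B5, B5–B6
The largest bag has 2 vertices, giving width 1; this decomposition certifies tw(G) ≤ 1. Since G has at least one edge (e.g. 1–6), it is not an edgeless graph, so tw(G) ≥ 1. Combining the bounds, tw(G) = 1.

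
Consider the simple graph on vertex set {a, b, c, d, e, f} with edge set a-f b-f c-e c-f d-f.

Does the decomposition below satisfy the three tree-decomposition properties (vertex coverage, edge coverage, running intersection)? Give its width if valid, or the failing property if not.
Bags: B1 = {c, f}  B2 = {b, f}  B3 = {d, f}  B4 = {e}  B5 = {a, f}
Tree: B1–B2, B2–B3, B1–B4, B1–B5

A tree decomposition must satisfy three properties: every vertex lies in some bag; for every edge, both endpoints lie together in some bag; and for every vertex, the bags containing it form a connected subtree. Here edge (c,e) lies in no bag, so the decomposition is invalid.

No — edge (c,e) lies in no bag.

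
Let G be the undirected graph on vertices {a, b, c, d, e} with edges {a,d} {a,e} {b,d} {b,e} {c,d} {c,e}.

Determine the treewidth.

2

A width-2 tree decomposition is:
Bags: B1 = {b, d, e}  B2 = {a, d, e}  B3 = {c, d, e}
Tree: B1–B2, B2–B3
The largest bag has 3 vertices, giving width 2; this decomposition certifies tw(G) ≤ 2. The edges b–e–a–d–b form a cycle, so G is not a tree and its treewidth is at least 2. Combining the bounds, tw(G) = 2.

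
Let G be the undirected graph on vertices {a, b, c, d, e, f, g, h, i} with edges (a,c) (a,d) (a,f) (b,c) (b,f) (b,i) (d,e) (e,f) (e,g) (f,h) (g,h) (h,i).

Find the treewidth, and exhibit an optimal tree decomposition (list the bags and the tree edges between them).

Each bag holds 4 vertices, so the decomposition has width 3, which upper-bounds the treewidth. For the lower bound: the 4 vertex sets {g,h,i}, {b}, {f}, {a,c,d,e} are disjoint, each induces a connected subgraph, and every pair is joined by at least one edge of G. Contracting each set to a single vertex therefore yields K_{4} as a minor, and since treewidth is minor-monotone, tw(G) ≥ tw(K_{4}) = 3. Combining the bounds, tw(G) = 3.

Treewidth 3.
One such decomposition:
Bags: B1 = {b, g, h, i}  B2 = {b, f, g, h}  B3 = {b, e, f, g}  B4 = {b, c, e, f}  B5 = {a, c, e, f}  B6 = {a, c, d, e}
Tree: B1–B2, B2–B3, B3–B4, B4–B5, B5–B6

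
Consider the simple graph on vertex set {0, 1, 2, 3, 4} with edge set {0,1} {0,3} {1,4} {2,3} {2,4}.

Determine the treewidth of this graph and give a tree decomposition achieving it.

Treewidth 2.
One such decomposition:
Bags: B1 = {0, 2, 3}  B2 = {0, 2, 4}  B3 = {0, 1, 4}
Tree: B1–B2, B2–B3

The largest bag has 3 vertices, giving width 2; this decomposition certifies tw(G) ≤ 2. Since 0–3–2–4–1–0 is a cycle in G, G is not acyclic. Forests are exactly the graphs of treewidth ≤ 1, so tw(G) ≥ 2. Therefore the treewidth is 2.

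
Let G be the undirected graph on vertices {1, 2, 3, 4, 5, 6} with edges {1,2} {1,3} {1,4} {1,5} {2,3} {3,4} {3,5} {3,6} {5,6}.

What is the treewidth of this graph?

A width-2 tree decomposition is:
Bags: B1 = {1, 3, 4}  B2 = {1, 2, 3}  B3 = {1, 3, 5}  B4 = {3, 5, 6}
Tree: B1–B2, B2–B3, B3–B4
The largest bag has 3 vertices, giving width 2; this decomposition certifies tw(G) ≤ 2. Conversely, {1, 2, 3} is a clique of size 3, and the vertices of any clique must share a bag in every tree decomposition; so some bag has ≥ 3 vertices and tw(G) ≥ 2. The upper and lower bounds meet at 2, so that is the treewidth.

2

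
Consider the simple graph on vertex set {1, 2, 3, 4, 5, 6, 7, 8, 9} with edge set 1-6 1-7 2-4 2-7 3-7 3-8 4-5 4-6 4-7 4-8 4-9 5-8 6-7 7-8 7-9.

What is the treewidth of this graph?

2

A width-2 tree decomposition is:
Bags: B1 = {4, 6, 7}  B2 = {4, 7, 9}  B3 = {4, 7, 8}  B4 = {3, 7, 8}  B5 = {1, 6, 7}  B6 = {4, 5, 8}  B7 = {2, 4, 7}
Tree: B1–B2, B1–B3, B3–B4, B1–B5, B3–B6, B2–B7
The largest bag has 3 vertices, giving width 2; this decomposition certifies tw(G) ≤ 2. On the other hand G contains the 3-clique {4, 5, 8}. A clique must lie in a single bag of any decomposition, so no decomposition can have width below 2. Therefore the treewidth is 2.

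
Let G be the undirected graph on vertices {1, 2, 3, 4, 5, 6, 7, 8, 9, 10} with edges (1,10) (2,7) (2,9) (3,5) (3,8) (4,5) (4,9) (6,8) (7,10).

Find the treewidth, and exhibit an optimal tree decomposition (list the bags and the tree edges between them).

The largest bag has 2 vertices, giving width 1; this decomposition certifies tw(G) ≤ 1. Since G has at least one edge (e.g. 1–10), it is not an edgeless graph, so tw(G) ≥ 1. The upper and lower bounds meet at 1, so that is the treewidth.

Treewidth 1.
One optimal decomposition is:
Bags: B1 = {1, 10}  B2 = {7, 10}  B3 = {2, 7}  B4 = {2, 9}  B5 = {4, 9}  B6 = {4, 5}  B7 = {3, 5}  B8 = {3, 8}  B9 = {6, 8}
Tree: B1–B2, B2–B3, B3–B4, B4–B5, B5–B6, B6–B7, B7–B8, B8–B9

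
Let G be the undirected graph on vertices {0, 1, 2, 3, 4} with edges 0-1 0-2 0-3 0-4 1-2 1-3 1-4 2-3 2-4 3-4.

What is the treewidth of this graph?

A width-4 tree decomposition is:
Bags: B1 = {0, 1, 2, 3, 4}
Tree: (single bag)
With just one bag of size 5, the width is 5 − 1 = 4, so tw(G) ≤ 4. On the other hand G contains the 5-clique {0, 1, 2, 3, 4}. A clique must lie in a single bag of any decomposition, so no decomposition can have width below 4. The upper and lower bounds meet at 4, so that is the treewidth.

4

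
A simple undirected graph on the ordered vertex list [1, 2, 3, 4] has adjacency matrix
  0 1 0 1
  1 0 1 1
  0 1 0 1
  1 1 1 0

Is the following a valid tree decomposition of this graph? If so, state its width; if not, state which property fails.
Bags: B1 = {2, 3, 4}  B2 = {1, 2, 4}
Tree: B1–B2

Checking the three conditions: (i) the bags cover all of {1, 2, 3, 4}; (ii) for each edge, some bag contains both endpoints; (iii) the bags containing any fixed vertex form a subtree. All hold, so the decomposition is valid with width 3 − 1 = 2.

Yes; width 2.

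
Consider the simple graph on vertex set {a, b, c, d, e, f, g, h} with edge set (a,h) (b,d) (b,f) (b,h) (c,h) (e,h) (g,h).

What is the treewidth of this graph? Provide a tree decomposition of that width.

The largest bag has 2 vertices, giving width 1; this decomposition certifies tw(G) ≤ 1. Any graph with an edge has treewidth ≥ 1, and G has the edge h–e. Therefore the treewidth is 1.

Treewidth 1.
Bags: B1 = {e, h}  B2 = {c, h}  B3 = {b, h}  B4 = {b, d}  B5 = {a, h}  B6 = {b, f}  B7 = {g, h}
Tree: B1–B2, B1–B3, B3–B4, B2–B5, B3–B6, B3–B7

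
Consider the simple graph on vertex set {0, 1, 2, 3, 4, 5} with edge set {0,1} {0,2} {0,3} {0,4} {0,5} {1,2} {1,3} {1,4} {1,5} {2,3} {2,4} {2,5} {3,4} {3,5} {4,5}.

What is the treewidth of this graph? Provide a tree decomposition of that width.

Treewidth 5.
Bags: B1 = {0, 1, 2, 3, 4, 5}
Tree: (single bag)

A single bag containing all 6 vertices is trivially a valid decomposition of width 5. Conversely, {0, 1, 2, 3, 4, 5} is a clique of size 6, and the vertices of any clique must share a bag in every tree decomposition; so some bag has ≥ 6 vertices and tw(G) ≥ 5. Therefore the treewidth is 5.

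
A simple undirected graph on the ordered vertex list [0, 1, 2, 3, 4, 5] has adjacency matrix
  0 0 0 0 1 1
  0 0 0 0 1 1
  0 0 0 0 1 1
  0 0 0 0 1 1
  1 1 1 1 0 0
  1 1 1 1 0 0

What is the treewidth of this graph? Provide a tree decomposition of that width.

Each bag holds 3 vertices, so the decomposition has width 2, which upper-bounds the treewidth. Since 0–5–2–4–0 is a cycle in G, G is not acyclic. Forests are exactly the graphs of treewidth ≤ 1, so tw(G) ≥ 2. Combining the bounds, tw(G) = 2.

Treewidth 2.
One optimal decomposition is:
Bags: B1 = {0, 4, 5}  B2 = {2, 4, 5}  B3 = {1, 4, 5}  B4 = {3, 4, 5}
Tree: B1–B2, B2–B3, B3–B4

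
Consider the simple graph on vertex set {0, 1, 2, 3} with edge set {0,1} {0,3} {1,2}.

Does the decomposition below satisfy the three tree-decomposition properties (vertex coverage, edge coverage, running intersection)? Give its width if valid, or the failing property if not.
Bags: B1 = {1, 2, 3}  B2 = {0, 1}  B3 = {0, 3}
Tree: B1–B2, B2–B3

A tree decomposition must satisfy three properties: every vertex lies in some bag; for every edge, both endpoints lie together in some bag; and for every vertex, the bags containing it form a connected subtree. Here bags containing vertex 3 are not connected in the tree, so the decomposition is invalid.

No — bags containing vertex 3 are not connected in the tree.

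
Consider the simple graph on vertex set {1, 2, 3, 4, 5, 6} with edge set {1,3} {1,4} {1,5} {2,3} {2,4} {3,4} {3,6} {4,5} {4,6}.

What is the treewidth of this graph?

2

A width-2 tree decomposition is:
Bags: B1 = {1, 3, 4}  B2 = {1, 4, 5}  B3 = {2, 3, 4}  B4 = {3, 4, 6}
Tree: B1–B2, B1–B3, B3–B4
The largest bag has 3 vertices, giving width 2; this decomposition certifies tw(G) ≤ 2. For the lower bound, the 3 vertices {1, 3, 4} are pairwise adjacent, and any tree decomposition puts a clique entirely inside one bag — forcing width ≥ 2. Hence tw(G) = 2 exactly.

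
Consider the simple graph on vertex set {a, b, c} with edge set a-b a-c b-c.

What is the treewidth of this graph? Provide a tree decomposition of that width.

With just one bag of size 3, the width is 3 − 1 = 2, so tw(G) ≤ 2. Conversely, {a, b, c} is a clique of size 3, and the vertices of any clique must share a bag in every tree decomposition; so some bag has ≥ 3 vertices and tw(G) ≥ 2. The upper and lower bounds meet at 2, so that is the treewidth.

Treewidth 2.
Bags: B1 = {a, b, c}
Tree: (single bag)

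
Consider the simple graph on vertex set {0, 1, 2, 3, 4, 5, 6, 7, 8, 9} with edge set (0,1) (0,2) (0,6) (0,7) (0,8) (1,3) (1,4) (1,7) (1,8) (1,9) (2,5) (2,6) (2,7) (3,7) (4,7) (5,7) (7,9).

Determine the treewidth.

A width-2 tree decomposition is:
Bags: B1 = {0, 1, 7}  B2 = {1, 3, 7}  B3 = {0, 1, 8}  B4 = {0, 2, 7}  B5 = {2, 5, 7}  B6 = {1, 7, 9}  B7 = {1, 4, 7}  B8 = {0, 2, 6}
Tree: B1–B2, B1–B3, B1–B4, B4–B5, B1–B6, B6–B7, B4–B8
Each bag holds 3 vertices, so the decomposition has width 2, which upper-bounds the treewidth. On the other hand G contains the 3-clique {0, 1, 8}. A clique must lie in a single bag of any decomposition, so no decomposition can have width below 2. Hence tw(G) = 2 exactly.

2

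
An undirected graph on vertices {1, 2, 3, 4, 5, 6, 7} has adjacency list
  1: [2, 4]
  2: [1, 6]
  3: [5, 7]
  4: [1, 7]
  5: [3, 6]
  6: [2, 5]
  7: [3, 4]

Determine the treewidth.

2

A width-2 tree decomposition is:
Bags: B1 = {3, 5, 6}  B2 = {3, 6, 7}  B3 = {4, 6, 7}  B4 = {1, 4, 6}  B5 = {1, 2, 6}
Tree: B1–B2, B2–B3, B3–B4, B4–B5
Every bag has size at most 3, so the width is 3 − 1 = 2 and tw(G) ≤ 2. The edges 6–5–3–7–4–1–2–6 form a cycle, so G is not a tree and its treewidth is at least 2. Therefore the treewidth is 2.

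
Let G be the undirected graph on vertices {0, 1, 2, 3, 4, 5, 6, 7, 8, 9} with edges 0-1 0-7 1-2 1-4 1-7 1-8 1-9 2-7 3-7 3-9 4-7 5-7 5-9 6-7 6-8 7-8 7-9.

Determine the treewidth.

2

A width-2 tree decomposition is:
Bags: B1 = {1, 4, 7}  B2 = {1, 7, 9}  B3 = {1, 2, 7}  B4 = {0, 1, 7}  B5 = {1, 7, 8}  B6 = {3, 7, 9}  B7 = {5, 7, 9}  B8 = {6, 7, 8}
Tree: B1–B2, B2–B3, B2–B4, B2–B5, B2–B6, B2–B7, B5–B8
Each bag holds 3 vertices, so the decomposition has width 2, which upper-bounds the treewidth. For the lower bound, the 3 vertices {0, 1, 7} are pairwise adjacent, and any tree decomposition puts a clique entirely inside one bag — forcing width ≥ 2. Hence tw(G) = 2 exactly.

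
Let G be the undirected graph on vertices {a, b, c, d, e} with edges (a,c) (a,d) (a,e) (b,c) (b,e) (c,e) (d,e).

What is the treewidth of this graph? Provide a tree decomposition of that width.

The largest bag has 3 vertices, giving width 2; this decomposition certifies tw(G) ≤ 2. Conversely, {a, d, e} is a clique of size 3, and the vertices of any clique must share a bag in every tree decomposition; so some bag has ≥ 3 vertices and tw(G) ≥ 2. The upper and lower bounds meet at 2, so that is the treewidth.

Treewidth 2.
One such decomposition:
Bags: B1 = {b, c, e}  B2 = {a, c, e}  B3 = {a, d, e}
Tree: B1–B2, B2–B3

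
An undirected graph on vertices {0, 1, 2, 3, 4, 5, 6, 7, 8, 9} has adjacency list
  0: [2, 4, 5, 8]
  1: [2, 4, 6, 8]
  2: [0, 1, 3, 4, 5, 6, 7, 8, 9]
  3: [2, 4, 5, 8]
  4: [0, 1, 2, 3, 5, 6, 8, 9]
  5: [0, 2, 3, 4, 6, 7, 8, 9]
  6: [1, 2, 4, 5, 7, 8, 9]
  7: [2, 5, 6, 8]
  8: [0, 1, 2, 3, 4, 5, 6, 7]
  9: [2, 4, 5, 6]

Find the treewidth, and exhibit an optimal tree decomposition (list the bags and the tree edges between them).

The largest bag has 5 vertices, giving width 4; this decomposition certifies tw(G) ≤ 4. On the other hand G contains the 5-clique {1, 2, 4, 6, 8}. A clique must lie in a single bag of any decomposition, so no decomposition can have width below 4. The upper and lower bounds meet at 4, so that is the treewidth.

Treewidth 4.
Bags: B1 = {0, 2, 4, 5, 8}  B2 = {2, 4, 5, 6, 8}  B3 = {2, 4, 5, 6, 9}  B4 = {1, 2, 4, 6, 8}  B5 = {2, 3, 4, 5, 8}  B6 = {2, 5, 6, 7, 8}
Tree: B1–B2, B2–B3, B2–B4, B1–B5, B2–B6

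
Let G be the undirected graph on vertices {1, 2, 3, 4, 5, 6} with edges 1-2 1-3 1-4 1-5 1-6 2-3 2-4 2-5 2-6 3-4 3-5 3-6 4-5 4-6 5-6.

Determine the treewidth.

5

A width-5 tree decomposition is:
Bags: B1 = {1, 2, 3, 4, 5, 6}
Tree: (single bag)
A single bag containing all 6 vertices is trivially a valid decomposition of width 5. On the other hand G contains the 6-clique {1, 2, 3, 4, 5, 6}. A clique must lie in a single bag of any decomposition, so no decomposition can have width below 5. Combining the bounds, tw(G) = 5.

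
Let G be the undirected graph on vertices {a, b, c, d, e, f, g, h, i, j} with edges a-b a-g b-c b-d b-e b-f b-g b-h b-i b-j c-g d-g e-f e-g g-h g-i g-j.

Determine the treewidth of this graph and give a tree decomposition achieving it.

The largest bag has 3 vertices, giving width 2; this decomposition certifies tw(G) ≤ 2. On the other hand G contains the 3-clique {b, d, g}. A clique must lie in a single bag of any decomposition, so no decomposition can have width below 2. Therefore the treewidth is 2.

Treewidth 2.
One such decomposition:
Bags: B1 = {b, d, g}  B2 = {b, g, i}  B3 = {b, g, h}  B4 = {b, e, g}  B5 = {b, g, j}  B6 = {a, b, g}  B7 = {b, e, f}  B8 = {b, c, g}
Tree: B1–B2, B1–B3, B2–B4, B1–B5, B2–B6, B4–B7, B2–B8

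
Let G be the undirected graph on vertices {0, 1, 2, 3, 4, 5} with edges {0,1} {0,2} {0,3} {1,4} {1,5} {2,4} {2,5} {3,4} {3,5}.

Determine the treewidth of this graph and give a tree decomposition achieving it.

Treewidth 3.
One optimal decomposition is:
Bags: B1 = {0, 3, 4, 5}  B2 = {0, 2, 4, 5}  B3 = {0, 1, 4, 5}
Tree: B1–B2, B2–B3

Each bag holds 4 vertices, so the decomposition has width 3, which upper-bounds the treewidth. For the lower bound: the 4 vertex sets {3,4}, {0,2}, {5}, {1} are disjoint, each induces a connected subgraph, and every pair is joined by at least one edge of G. Contracting each set to a single vertex therefore yields K_{4} as a minor, and since treewidth is minor-monotone, tw(G) ≥ tw(K_{4}) = 3. Hence tw(G) = 3 exactly.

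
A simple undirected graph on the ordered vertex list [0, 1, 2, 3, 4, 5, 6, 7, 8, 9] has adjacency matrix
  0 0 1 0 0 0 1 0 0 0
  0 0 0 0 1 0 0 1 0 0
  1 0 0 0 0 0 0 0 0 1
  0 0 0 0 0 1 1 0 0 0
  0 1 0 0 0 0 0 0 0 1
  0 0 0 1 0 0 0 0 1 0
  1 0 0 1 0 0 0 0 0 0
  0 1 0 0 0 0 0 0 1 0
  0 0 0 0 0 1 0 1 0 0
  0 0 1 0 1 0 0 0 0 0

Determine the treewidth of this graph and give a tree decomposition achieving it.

Treewidth 2.
One optimal decomposition is:
Bags: B1 = {2, 4, 9}  B2 = {1, 2, 4}  B3 = {1, 2, 7}  B4 = {2, 7, 8}  B5 = {2, 5, 8}  B6 = {2, 3, 5}  B7 = {2, 3, 6}  B8 = {0, 2, 6}
Tree: B1–B2, B2–B3, B3–B4, B4–B5, B5–B6, B6–B7, B7–B8

Every bag has size at most 3, so the width is 3 − 1 = 2 and tw(G) ≤ 2. Since 2–9–4–1–7–8–5–3–6–0–2 is a cycle in G, G is not acyclic. Forests are exactly the graphs of treewidth ≤ 1, so tw(G) ≥ 2. Combining the bounds, tw(G) = 2.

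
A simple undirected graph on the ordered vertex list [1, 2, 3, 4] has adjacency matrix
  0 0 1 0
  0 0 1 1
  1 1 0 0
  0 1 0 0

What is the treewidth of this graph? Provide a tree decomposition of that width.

Each bag holds 2 vertices, so the decomposition has width 1, which upper-bounds the treewidth. G has an edge, so its treewidth is at least 1. Combining the bounds, tw(G) = 1.

Treewidth 1.
One such decomposition:
Bags: B1 = {1, 3}  B2 = {2, 3}  B3 = {2, 4}
Tree: B1–B2, B2–B3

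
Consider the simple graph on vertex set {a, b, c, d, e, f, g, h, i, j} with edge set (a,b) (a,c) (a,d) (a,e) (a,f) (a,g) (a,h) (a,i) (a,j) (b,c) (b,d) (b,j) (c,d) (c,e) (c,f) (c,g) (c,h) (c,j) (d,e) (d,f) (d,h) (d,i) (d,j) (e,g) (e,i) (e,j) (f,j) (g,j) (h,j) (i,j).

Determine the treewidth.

4

A width-4 tree decomposition is:
Bags: B1 = {a, c, d, e, j}  B2 = {a, c, d, f, j}  B3 = {a, c, e, g, j}  B4 = {a, b, c, d, j}  B5 = {a, d, e, i, j}  B6 = {a, c, d, h, j}
Tree: B1–B2, B1–B3, B2–B4, B1–B5, B2–B6
The largest bag has 5 vertices, giving width 4; this decomposition certifies tw(G) ≤ 4. For the lower bound, the 5 vertices {a, c, d, e, j} are pairwise adjacent, and any tree decomposition puts a clique entirely inside one bag — forcing width ≥ 4. Combining the bounds, tw(G) = 4.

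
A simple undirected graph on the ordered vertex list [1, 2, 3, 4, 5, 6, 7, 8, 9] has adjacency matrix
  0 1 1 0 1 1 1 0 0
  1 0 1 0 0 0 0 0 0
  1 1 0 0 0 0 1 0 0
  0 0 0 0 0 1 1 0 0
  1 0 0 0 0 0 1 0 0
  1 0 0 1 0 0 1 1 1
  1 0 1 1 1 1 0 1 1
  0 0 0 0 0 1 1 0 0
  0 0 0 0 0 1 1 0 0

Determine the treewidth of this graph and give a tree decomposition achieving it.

The largest bag has 3 vertices, giving width 2; this decomposition certifies tw(G) ≤ 2. Conversely, {1, 2, 3} is a clique of size 3, and the vertices of any clique must share a bag in every tree decomposition; so some bag has ≥ 3 vertices and tw(G) ≥ 2. Therefore the treewidth is 2.

Treewidth 2.
Bags: B1 = {1, 5, 7}  B2 = {1, 6, 7}  B3 = {1, 3, 7}  B4 = {4, 6, 7}  B5 = {6, 7, 8}  B6 = {6, 7, 9}  B7 = {1, 2, 3}
Tree: B1–B2, B2–B3, B2–B4, B4–B5, B4–B6, B3–B7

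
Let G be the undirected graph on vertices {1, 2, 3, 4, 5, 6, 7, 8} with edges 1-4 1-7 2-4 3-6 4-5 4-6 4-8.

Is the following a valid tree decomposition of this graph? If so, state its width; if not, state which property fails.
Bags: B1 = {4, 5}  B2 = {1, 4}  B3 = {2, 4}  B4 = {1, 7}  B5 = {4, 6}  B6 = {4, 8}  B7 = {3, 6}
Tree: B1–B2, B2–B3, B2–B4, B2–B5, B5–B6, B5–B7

Every vertex of G appears in some bag (union = {1, 2, 3, 4, 5, 6, 7, 8}); every edge is covered by a bag; and for each vertex v the set of bags containing v is connected in the bag tree. The decomposition is therefore valid. The largest bag has 2 vertices, so the width is 1.

Yes; width 1.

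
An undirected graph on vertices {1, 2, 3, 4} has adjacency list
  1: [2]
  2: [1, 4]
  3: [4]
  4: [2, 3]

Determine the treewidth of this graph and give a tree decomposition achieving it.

Treewidth 1.
Bags: B1 = {1, 2}  B2 = {2, 4}  B3 = {3, 4}
Tree: B1–B2, B2–B3

The largest bag has 2 vertices, giving width 1; this decomposition certifies tw(G) ≤ 1. Since G has at least one edge (e.g. 1–2), it is not an edgeless graph, so tw(G) ≥ 1. The upper and lower bounds meet at 1, so that is the treewidth.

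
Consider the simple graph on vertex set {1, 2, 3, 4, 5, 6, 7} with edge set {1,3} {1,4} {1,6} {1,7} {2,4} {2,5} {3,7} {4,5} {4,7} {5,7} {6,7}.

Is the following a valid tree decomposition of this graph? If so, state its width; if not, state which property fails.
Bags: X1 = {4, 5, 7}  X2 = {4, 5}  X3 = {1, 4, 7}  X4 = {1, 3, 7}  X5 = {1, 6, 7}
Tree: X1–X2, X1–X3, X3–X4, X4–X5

No — vertex 2 appears in no bag.

A tree decomposition must satisfy three properties: every vertex lies in some bag; for every edge, both endpoints lie together in some bag; and for every vertex, the bags containing it form a connected subtree. Here vertex 2 appears in no bag, so the decomposition is invalid.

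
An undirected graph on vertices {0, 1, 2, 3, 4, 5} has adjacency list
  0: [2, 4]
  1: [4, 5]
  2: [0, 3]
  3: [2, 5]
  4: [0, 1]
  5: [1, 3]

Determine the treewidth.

2

A width-2 tree decomposition is:
Bags: B1 = {0, 2, 3}  B2 = {0, 3, 4}  B3 = {1, 3, 4}  B4 = {1, 3, 5}
Tree: B1–B2, B2–B3, B3–B4
The largest bag has 3 vertices, giving width 2; this decomposition certifies tw(G) ≤ 2. For the lower bound, G contains the cycle 3–2–0–4–1–5–3, so G is not a forest; only forests have treewidth ≤ 1, hence tw(G) ≥ 2. The upper and lower bounds meet at 2, so that is the treewidth.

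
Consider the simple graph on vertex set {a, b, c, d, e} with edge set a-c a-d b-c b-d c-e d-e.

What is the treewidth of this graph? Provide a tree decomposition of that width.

Treewidth 2.
Bags: B1 = {c, d, e}  B2 = {b, c, d}  B3 = {a, c, d}
Tree: B1–B2, B2–B3

Every bag has size at most 3, so the width is 3 − 1 = 2 and tw(G) ≤ 2. Since e–d–b–c–e is a cycle in G, G is not acyclic. Forests are exactly the graphs of treewidth ≤ 1, so tw(G) ≥ 2. Hence tw(G) = 2 exactly.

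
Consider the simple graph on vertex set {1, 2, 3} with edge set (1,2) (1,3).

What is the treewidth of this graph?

1

A width-1 tree decomposition is:
Bags: B1 = {1, 3}  B2 = {1, 2}
Tree: B1–B2
Every bag has size at most 2, so the width is 2 − 1 = 1 and tw(G) ≤ 1. Since G has at least one edge (e.g. 1–3), it is not an edgeless graph, so tw(G) ≥ 1. Hence tw(G) = 1 exactly.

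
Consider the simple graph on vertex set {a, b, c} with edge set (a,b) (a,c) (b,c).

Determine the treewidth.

2

A width-2 tree decomposition is:
Bags: B1 = {a, b, c}
Tree: (single bag)
A single bag containing all 3 vertices is trivially a valid decomposition of width 2. Conversely, {a, b, c} is a clique of size 3, and the vertices of any clique must share a bag in every tree decomposition; so some bag has ≥ 3 vertices and tw(G) ≥ 2. The upper and lower bounds meet at 2, so that is the treewidth.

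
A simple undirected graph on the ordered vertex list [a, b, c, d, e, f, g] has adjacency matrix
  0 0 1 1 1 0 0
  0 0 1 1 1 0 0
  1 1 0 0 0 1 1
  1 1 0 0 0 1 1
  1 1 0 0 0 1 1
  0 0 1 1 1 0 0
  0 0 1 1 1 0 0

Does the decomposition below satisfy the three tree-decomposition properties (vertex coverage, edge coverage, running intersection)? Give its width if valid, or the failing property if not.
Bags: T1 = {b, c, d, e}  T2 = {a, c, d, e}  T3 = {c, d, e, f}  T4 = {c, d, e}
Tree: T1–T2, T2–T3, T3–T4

No — vertex g appears in no bag.

A tree decomposition must satisfy three properties: every vertex lies in some bag; for every edge, both endpoints lie together in some bag; and for every vertex, the bags containing it form a connected subtree. Here vertex g appears in no bag, so the decomposition is invalid.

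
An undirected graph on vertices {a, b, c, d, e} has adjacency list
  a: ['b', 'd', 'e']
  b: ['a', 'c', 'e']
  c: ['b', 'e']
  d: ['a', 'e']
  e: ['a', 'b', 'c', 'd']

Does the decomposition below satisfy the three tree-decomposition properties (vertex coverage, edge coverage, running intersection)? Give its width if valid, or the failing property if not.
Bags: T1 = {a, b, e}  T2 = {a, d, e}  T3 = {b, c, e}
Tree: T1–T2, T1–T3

Yes; width 2.

Every vertex of G appears in some bag (union = {a, b, c, d, e}); every edge is covered by a bag; and for each vertex v the set of bags containing v is connected in the bag tree. The decomposition is therefore valid. The largest bag has 3 vertices, so the width is 2.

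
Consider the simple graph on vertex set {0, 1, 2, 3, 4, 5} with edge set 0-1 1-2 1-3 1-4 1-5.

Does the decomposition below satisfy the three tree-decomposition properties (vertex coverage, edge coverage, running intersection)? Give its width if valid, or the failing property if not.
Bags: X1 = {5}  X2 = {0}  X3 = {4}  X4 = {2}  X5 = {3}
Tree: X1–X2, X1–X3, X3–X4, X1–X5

A tree decomposition must satisfy three properties: every vertex lies in some bag; for every edge, both endpoints lie together in some bag; and for every vertex, the bags containing it form a connected subtree. Here vertex 1 appears in no bag, so the decomposition is invalid.

No — vertex 1 appears in no bag.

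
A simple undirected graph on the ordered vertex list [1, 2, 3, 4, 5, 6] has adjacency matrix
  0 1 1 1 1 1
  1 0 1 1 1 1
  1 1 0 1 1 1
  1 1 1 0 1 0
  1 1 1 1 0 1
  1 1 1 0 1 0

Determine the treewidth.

A width-4 tree decomposition is:
Bags: B1 = {1, 2, 3, 5, 6}  B2 = {1, 2, 3, 4, 5}
Tree: B1–B2
Every bag has size at most 5, so the width is 5 − 1 = 4 and tw(G) ≤ 4. On the other hand G contains the 5-clique {1, 2, 3, 4, 5}. A clique must lie in a single bag of any decomposition, so no decomposition can have width below 4. Therefore the treewidth is 4.

4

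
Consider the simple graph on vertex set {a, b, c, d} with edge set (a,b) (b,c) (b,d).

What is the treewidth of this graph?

1

A width-1 tree decomposition is:
Bags: B1 = {b, c}  B2 = {a, b}  B3 = {b, d}
Tree: B1–B2, B1–B3
Every bag has size at most 2, so the width is 2 − 1 = 1 and tw(G) ≤ 1. G has an edge, so its treewidth is at least 1. Therefore the treewidth is 1.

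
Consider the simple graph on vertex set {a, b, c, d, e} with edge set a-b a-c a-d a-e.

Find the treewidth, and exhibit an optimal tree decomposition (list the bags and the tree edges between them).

Every bag has size at most 2, so the width is 2 − 1 = 1 and tw(G) ≤ 1. Since G has at least one edge (e.g. d–a), it is not an edgeless graph, so tw(G) ≥ 1. The upper and lower bounds meet at 1, so that is the treewidth.

Treewidth 1.
One such decomposition:
Bags: B1 = {a, d}  B2 = {a, b}  B3 = {a, c}  B4 = {a, e}
Tree: B1–B2, B2–B3, B2–B4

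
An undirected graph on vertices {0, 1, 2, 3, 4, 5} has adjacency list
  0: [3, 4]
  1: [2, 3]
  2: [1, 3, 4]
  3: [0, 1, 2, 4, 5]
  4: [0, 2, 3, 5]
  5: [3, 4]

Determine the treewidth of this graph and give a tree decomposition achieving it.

Treewidth 2.
One optimal decomposition is:
Bags: B1 = {1, 2, 3}  B2 = {2, 3, 4}  B3 = {3, 4, 5}  B4 = {0, 3, 4}
Tree: B1–B2, B2–B3, B2–B4

Every bag has size at most 3, so the width is 3 − 1 = 2 and tw(G) ≤ 2. On the other hand G contains the 3-clique {1, 2, 3}. A clique must lie in a single bag of any decomposition, so no decomposition can have width below 2. Combining the bounds, tw(G) = 2.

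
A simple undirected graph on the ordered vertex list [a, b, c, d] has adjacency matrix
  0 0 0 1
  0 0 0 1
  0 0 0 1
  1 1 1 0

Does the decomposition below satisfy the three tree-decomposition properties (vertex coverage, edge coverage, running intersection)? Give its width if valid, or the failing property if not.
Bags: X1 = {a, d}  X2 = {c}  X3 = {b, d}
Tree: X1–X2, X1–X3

A tree decomposition must satisfy three properties: every vertex lies in some bag; for every edge, both endpoints lie together in some bag; and for every vertex, the bags containing it form a connected subtree. Here edge (d,c) lies in no bag, so the decomposition is invalid.

No — edge (d,c) lies in no bag.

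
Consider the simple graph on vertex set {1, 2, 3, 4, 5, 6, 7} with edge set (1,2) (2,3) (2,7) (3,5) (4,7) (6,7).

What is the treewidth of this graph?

1

A width-1 tree decomposition is:
Bags: B1 = {2, 3}  B2 = {2, 7}  B3 = {3, 5}  B4 = {6, 7}  B5 = {4, 7}  B6 = {1, 2}
Tree: B1–B2, B1–B3, B2–B4, B2–B5, B2–B6
The largest bag has 2 vertices, giving width 1; this decomposition certifies tw(G) ≤ 1. Any graph with an edge has treewidth ≥ 1, and G has the edge 2–3. Combining the bounds, tw(G) = 1.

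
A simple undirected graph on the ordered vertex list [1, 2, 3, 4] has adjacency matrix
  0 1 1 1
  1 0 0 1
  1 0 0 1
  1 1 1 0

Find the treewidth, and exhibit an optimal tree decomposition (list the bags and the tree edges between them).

The largest bag has 3 vertices, giving width 2; this decomposition certifies tw(G) ≤ 2. Conversely, {1, 2, 4} is a clique of size 3, and the vertices of any clique must share a bag in every tree decomposition; so some bag has ≥ 3 vertices and tw(G) ≥ 2. Therefore the treewidth is 2.

Treewidth 2.
Bags: B1 = {1, 2, 4}  B2 = {1, 3, 4}
Tree: B1–B2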